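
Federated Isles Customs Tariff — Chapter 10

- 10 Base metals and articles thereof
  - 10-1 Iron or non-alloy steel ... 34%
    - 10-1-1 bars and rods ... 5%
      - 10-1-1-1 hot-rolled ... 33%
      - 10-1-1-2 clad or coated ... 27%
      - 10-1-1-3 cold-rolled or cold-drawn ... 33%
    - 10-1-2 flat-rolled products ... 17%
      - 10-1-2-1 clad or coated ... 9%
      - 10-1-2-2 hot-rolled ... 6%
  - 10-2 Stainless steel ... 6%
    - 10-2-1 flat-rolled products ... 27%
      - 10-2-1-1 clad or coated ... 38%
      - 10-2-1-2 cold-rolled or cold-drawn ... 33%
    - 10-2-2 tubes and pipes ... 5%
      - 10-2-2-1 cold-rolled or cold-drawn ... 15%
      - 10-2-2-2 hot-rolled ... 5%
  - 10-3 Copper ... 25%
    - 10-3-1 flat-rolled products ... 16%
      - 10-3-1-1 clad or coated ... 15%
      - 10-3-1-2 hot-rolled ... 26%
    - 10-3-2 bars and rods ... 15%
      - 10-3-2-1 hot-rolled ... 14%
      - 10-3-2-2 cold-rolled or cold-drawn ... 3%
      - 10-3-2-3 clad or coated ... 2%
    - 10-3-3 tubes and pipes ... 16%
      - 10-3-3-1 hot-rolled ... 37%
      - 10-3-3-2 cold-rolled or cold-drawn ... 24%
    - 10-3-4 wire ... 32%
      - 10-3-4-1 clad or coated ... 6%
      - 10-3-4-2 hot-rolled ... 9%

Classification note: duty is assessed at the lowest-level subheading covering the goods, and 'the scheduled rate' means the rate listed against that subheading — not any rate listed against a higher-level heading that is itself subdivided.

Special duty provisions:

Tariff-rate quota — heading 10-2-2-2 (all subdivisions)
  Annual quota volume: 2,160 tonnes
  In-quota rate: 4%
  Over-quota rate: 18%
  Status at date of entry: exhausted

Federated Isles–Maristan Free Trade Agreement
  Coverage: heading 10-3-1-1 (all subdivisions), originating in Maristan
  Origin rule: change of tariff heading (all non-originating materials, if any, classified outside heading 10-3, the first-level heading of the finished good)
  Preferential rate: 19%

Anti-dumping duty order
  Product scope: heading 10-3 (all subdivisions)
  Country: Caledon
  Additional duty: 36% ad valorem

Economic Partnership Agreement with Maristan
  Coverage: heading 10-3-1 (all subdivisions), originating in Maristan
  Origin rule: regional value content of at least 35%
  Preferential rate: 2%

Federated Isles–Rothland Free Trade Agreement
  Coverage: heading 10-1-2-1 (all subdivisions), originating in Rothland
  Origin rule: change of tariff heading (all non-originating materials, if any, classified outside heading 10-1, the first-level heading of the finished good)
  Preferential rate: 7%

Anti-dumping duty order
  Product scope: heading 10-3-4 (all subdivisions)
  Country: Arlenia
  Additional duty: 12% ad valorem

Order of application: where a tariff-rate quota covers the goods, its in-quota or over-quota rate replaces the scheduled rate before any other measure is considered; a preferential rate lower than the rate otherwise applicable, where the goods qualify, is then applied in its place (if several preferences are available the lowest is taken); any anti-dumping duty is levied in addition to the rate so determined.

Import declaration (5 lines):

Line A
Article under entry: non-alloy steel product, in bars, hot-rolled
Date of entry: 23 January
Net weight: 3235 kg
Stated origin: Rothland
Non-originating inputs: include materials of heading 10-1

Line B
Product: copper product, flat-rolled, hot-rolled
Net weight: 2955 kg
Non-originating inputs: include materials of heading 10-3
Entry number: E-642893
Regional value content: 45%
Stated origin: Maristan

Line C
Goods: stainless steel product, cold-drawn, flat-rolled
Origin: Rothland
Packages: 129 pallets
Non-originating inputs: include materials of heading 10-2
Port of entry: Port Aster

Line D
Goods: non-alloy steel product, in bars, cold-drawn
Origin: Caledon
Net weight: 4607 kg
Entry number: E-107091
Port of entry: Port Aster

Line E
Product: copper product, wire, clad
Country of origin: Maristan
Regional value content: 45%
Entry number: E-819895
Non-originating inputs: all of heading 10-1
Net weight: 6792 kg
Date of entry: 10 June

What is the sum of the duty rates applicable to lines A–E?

107%

Line A: non-alloy steel → 10-1; in bars → 10-1-1; hot-rolled → 10-1-1-1. Scheduled 33%. Rothland agreement on 10-1-2-1: 10-1-1-1 not covered. → 33%.
Line B: copper → 10-3; flat-rolled → 10-3-1; hot-rolled → 10-3-1-2. Scheduled 26%. Maristan agreement on 10-3-1-1: 10-3-1-2 not covered; Maristan agreement on 10-3-1: RVC ≥ 35% → 2% available; preferential 2%. → 2%.
Line C: stainless steel → 10-2; flat-rolled → 10-2-1; cold-drawn → 10-2-1-2. Scheduled 33%. Rothland agreement on 10-1-2-1: 10-2-1-2 not covered. → 33%.
Line D: non-alloy steel → 10-1; in bars → 10-1-1; cold-drawn → 10-1-1-3. Scheduled 33%. No special measure applies. → 33%.
Line E: copper → 10-3; wire → 10-3-4; clad → 10-3-4-1. Scheduled 6%. Maristan agreement on 10-3-1-1: 10-3-4-1 not covered; Maristan agreement on 10-3-1: 10-3-4-1 not covered. → 6%.
Sum: 33% + 2% + 33% + 33% + 6% = 107%.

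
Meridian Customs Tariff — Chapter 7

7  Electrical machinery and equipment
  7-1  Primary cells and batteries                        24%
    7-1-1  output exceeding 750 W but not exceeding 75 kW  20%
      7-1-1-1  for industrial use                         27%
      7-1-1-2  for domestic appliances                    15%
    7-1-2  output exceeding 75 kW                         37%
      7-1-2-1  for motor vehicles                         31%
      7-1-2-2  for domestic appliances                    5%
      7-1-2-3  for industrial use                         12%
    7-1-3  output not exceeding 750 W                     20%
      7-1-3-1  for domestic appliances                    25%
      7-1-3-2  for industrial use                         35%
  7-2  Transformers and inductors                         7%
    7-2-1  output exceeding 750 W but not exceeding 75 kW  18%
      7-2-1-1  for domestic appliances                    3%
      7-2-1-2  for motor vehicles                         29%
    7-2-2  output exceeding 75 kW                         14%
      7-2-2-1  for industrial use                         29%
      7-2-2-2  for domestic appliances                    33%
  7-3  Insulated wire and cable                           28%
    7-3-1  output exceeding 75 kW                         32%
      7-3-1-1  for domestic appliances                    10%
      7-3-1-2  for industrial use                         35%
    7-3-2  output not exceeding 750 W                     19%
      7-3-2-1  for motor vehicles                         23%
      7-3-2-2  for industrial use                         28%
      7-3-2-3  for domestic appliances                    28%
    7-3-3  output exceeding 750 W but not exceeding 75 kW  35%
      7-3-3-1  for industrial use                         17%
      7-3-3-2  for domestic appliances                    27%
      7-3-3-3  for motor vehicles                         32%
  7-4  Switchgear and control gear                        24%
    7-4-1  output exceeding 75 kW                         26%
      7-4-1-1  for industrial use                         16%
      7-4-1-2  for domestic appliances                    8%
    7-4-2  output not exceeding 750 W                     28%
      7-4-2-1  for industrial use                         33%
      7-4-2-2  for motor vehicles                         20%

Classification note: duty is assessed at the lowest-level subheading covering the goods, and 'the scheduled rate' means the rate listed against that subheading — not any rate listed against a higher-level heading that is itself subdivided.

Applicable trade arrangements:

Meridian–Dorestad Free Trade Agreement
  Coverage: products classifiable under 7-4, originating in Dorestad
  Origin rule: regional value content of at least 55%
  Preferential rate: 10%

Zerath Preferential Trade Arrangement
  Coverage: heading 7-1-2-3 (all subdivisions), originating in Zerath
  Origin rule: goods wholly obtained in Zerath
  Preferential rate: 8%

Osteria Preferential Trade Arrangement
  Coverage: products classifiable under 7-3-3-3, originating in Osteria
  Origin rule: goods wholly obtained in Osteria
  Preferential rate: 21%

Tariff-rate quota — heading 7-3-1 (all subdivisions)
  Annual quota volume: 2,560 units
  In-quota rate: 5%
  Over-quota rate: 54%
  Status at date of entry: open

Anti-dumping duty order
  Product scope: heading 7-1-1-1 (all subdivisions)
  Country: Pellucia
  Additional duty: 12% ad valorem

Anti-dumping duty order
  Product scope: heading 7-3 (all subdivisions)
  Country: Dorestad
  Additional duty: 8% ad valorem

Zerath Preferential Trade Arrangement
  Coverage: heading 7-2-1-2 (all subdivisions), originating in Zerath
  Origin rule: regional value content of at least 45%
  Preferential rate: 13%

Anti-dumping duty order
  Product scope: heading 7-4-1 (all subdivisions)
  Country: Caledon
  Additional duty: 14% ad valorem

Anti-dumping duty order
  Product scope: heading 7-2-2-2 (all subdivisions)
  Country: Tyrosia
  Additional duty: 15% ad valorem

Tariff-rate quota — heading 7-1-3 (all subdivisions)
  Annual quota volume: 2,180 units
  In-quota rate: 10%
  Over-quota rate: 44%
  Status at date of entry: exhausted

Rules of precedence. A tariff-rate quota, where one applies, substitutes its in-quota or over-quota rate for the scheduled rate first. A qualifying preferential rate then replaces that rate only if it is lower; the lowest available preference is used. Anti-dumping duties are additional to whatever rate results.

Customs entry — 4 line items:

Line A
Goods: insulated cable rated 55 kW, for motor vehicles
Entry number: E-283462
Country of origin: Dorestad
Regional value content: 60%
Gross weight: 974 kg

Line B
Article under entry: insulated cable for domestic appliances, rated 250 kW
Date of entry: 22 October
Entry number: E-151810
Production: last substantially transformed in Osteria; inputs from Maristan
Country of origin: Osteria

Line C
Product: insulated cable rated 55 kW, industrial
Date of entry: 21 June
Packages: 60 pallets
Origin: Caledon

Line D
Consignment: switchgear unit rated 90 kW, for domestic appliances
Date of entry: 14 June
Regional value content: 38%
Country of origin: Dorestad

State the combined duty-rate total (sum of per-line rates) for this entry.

70%

Line A: insulated cable → 7-3; rated 55 kW → 7-3-3; for motor vehicles → 7-3-3-3. Scheduled 32%. Dorestad agreement on 7-4: 7-3-3-3 not covered; anti-dumping (Dorestad, 7-3): +8%; total 32% + 8% = 40%. → 40%.
Line B: insulated cable → 7-3; rated 250 kW → 7-3-1; for domestic appliances → 7-3-1-1. Scheduled 10%. quota on 7-3-1 open → in-quota 5%; Osteria agreement on 7-3-3-3: 7-3-1-1 not covered. → 5%.
Line C: insulated cable → 7-3; rated 55 kW → 7-3-3; industrial → 7-3-3-1. Scheduled 17%. No special measure applies. → 17%.
Line D: switchgear unit → 7-4; rated 90 kW → 7-4-1; for domestic appliances → 7-4-1-2. Scheduled 8%. Dorestad agreement on 7-4: RVC < 55%. → 8%.
Sum: 40% + 5% + 17% + 8% = 70%.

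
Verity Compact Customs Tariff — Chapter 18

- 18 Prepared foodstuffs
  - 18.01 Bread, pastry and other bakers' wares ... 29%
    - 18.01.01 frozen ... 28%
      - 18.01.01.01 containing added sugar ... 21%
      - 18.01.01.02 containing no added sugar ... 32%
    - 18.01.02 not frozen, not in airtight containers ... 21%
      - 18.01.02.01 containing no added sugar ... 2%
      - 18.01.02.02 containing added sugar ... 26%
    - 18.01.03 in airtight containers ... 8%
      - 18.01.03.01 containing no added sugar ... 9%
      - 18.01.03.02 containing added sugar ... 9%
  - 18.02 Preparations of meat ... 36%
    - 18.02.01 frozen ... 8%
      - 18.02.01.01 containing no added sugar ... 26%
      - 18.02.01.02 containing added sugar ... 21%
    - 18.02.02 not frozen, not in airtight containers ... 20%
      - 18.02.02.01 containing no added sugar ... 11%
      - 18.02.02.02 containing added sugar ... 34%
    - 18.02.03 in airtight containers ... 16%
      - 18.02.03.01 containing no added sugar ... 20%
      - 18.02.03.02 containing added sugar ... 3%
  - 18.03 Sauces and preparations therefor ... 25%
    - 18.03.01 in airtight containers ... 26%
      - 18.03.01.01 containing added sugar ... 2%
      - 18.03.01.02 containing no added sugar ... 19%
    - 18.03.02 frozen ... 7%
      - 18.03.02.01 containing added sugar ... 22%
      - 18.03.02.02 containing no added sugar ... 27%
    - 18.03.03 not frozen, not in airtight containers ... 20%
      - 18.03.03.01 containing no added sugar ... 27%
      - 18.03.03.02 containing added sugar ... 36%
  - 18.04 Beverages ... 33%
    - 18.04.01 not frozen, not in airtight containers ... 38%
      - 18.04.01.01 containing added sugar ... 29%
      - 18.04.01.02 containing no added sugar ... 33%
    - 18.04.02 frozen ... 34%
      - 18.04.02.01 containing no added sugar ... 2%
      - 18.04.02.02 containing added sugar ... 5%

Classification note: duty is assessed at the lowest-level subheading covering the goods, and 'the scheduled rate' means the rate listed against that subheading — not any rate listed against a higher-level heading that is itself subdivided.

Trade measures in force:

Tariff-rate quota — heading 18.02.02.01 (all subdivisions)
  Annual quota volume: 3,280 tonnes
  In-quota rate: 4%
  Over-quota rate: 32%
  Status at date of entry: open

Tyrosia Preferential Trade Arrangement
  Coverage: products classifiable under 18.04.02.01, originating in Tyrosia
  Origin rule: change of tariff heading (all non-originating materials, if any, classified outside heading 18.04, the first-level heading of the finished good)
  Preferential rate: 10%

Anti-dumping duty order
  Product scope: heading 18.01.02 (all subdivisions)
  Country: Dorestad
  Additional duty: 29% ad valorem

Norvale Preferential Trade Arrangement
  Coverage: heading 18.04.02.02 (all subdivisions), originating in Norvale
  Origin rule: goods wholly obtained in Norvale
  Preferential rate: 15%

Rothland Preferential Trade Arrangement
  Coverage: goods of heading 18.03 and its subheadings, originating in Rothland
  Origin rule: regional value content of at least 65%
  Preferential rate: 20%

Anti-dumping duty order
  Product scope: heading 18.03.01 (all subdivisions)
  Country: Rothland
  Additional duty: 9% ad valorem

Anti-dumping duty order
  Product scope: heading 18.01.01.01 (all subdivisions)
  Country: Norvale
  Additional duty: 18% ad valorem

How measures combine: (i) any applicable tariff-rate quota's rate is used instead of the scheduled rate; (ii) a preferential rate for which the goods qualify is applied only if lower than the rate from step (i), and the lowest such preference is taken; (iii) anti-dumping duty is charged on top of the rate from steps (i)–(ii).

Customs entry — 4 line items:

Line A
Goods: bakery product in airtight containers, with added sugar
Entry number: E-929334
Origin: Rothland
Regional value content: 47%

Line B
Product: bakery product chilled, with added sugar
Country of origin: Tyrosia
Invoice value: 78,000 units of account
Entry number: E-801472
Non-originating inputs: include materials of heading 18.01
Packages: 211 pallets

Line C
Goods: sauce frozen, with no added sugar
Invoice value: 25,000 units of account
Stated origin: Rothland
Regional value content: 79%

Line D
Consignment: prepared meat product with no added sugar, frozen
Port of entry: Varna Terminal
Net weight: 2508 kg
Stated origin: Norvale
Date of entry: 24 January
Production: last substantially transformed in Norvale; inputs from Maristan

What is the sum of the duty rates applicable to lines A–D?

81%

Line A: bakery product → 18.01; in airtight containers → 18.01.03; with added sugar → 18.01.03.02. Scheduled 9%. Rothland agreement on 18.03: 18.01.03.02 not covered. → 9%.
Line B: bakery product → 18.01; chilled → 18.01.02; with added sugar → 18.01.02.02. Scheduled 26%. Tyrosia agreement on 18.04.02.01: 18.01.02.02 not covered. → 26%.
Line C: sauce → 18.03; frozen → 18.03.02; with no added sugar → 18.03.02.02. Scheduled 27%. Rothland agreement on 18.03: RVC ≥ 65% → 20% available; preferential 20%. → 20%.
Line D: prepared meat product → 18.02; frozen → 18.02.01; with no added sugar → 18.02.01.01. Scheduled 26%. Norvale agreement on 18.04.02.02: 18.02.01.01 not covered. → 26%.
Sum: 9% + 26% + 20% + 26% = 81%.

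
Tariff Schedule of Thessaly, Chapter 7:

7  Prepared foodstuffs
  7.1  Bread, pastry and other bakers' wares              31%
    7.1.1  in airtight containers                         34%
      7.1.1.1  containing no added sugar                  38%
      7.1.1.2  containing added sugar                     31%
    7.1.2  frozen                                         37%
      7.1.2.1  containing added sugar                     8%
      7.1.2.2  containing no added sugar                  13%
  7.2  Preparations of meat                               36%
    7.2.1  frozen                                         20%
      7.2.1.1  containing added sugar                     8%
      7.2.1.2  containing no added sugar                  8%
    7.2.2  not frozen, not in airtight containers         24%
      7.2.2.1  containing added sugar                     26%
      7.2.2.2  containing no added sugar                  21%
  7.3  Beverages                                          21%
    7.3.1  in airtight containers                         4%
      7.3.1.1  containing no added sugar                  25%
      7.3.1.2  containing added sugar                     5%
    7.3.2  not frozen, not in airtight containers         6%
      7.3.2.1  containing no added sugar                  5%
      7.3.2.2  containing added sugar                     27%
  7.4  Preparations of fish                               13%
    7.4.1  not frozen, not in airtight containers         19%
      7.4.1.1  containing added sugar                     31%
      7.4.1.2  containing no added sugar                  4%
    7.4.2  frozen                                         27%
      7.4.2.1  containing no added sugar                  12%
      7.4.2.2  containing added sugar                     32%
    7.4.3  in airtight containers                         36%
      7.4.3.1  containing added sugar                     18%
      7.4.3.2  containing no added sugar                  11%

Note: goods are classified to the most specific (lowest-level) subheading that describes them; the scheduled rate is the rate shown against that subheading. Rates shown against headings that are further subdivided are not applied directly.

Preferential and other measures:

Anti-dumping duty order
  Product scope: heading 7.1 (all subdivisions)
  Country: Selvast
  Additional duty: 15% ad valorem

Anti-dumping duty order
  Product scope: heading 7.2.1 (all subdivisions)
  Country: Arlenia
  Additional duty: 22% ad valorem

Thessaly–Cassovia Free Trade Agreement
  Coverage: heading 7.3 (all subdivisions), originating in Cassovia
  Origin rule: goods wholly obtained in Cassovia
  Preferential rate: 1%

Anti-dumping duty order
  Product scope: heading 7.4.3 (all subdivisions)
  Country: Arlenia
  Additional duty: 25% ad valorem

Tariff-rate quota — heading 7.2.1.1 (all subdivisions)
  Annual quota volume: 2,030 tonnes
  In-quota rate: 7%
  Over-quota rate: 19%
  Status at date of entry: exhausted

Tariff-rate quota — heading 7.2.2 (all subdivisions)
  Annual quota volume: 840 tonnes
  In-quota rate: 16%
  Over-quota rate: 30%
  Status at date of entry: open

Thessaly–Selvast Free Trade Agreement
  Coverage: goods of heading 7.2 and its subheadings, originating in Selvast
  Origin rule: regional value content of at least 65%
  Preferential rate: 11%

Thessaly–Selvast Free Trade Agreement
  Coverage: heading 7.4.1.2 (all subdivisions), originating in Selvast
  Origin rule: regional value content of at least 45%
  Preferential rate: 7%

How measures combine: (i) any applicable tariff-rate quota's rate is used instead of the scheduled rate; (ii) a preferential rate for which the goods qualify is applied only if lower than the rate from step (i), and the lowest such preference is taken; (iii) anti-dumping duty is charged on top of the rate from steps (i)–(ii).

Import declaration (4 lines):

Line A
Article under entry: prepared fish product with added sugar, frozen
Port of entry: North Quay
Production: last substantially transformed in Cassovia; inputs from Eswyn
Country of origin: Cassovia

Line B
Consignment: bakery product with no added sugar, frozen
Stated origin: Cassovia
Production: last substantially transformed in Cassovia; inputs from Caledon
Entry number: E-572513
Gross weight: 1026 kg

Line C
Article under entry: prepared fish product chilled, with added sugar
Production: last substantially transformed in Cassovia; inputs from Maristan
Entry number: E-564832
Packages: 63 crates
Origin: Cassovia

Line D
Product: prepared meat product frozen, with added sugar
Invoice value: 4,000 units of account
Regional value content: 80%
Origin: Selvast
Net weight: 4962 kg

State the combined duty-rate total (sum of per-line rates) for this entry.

87%

Line A: prepared fish product → 7.4; frozen → 7.4.2; with added sugar → 7.4.2.2. Scheduled 32%. Cassovia agreement on 7.3: 7.4.2.2 not covered. → 32%.
Line B: bakery product → 7.1; frozen → 7.1.2; with no added sugar → 7.1.2.2. Scheduled 13%. Cassovia agreement on 7.3: 7.1.2.2 not covered. → 13%.
Line C: prepared fish product → 7.4; chilled → 7.4.1; with added sugar → 7.4.1.1. Scheduled 31%. Cassovia agreement on 7.3: 7.4.1.1 not covered. → 31%.
Line D: prepared meat product → 7.2; frozen → 7.2.1; with added sugar → 7.2.1.1. Scheduled 8%. quota on 7.2.1.1 exhausted → over-quota 19%; Selvast agreement on 7.2: RVC ≥ 65% → 11% available; Selvast agreement on 7.4.1.2: 7.2.1.1 not covered; preferential 11%. → 11%.
Sum: 32% + 13% + 31% + 11% = 87%.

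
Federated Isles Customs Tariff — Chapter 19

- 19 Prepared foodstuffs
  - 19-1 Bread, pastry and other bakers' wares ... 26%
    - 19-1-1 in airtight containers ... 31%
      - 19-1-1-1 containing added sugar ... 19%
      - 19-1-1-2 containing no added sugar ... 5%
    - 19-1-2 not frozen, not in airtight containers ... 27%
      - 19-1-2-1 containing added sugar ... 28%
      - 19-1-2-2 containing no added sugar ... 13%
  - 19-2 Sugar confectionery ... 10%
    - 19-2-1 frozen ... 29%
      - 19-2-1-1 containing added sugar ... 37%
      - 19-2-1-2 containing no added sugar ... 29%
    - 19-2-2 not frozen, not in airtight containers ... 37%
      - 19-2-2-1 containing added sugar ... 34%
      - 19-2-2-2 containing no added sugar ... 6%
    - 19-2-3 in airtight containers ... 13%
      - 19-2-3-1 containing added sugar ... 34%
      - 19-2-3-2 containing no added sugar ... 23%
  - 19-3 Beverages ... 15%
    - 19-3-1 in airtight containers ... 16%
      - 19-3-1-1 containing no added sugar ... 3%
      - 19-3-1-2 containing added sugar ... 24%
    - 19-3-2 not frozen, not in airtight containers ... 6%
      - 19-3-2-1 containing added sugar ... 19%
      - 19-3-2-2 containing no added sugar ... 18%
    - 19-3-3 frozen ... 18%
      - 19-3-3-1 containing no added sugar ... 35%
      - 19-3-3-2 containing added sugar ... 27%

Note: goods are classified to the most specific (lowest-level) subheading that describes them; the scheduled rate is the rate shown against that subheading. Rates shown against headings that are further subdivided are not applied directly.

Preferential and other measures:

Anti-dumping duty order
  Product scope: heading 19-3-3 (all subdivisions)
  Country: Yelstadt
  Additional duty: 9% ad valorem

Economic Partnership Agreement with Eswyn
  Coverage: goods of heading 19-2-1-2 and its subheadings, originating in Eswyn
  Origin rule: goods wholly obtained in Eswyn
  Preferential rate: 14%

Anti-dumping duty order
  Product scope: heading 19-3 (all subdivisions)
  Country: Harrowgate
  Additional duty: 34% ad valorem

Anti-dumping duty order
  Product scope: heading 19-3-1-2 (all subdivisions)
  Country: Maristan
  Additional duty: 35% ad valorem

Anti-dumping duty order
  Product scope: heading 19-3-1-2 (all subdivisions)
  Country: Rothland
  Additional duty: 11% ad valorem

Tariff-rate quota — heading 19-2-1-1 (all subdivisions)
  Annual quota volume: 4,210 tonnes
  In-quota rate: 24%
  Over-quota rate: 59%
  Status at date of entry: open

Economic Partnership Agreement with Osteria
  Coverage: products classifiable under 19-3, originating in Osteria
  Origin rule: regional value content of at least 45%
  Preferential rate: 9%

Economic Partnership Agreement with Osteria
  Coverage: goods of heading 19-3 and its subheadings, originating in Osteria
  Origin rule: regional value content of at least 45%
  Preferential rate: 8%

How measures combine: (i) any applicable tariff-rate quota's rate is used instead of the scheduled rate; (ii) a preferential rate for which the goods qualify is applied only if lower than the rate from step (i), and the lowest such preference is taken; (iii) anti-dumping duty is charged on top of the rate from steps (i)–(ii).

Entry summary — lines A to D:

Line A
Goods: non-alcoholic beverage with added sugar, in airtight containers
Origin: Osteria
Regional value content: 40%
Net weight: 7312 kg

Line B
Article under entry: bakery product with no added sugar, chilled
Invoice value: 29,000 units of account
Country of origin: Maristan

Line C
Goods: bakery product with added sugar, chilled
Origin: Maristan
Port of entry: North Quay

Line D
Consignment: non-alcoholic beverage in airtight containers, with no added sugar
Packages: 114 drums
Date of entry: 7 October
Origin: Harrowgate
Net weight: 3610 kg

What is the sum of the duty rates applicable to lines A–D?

Line A: non-alcoholic beverage → 19-3; in airtight containers → 19-3-1; with added sugar → 19-3-1-2. Scheduled 24%. Osteria agreement on 19-3: RVC < 45%; Osteria agreement on 19-3: RVC < 45%. → 24%.
Line B: bakery product → 19-1; chilled → 19-1-2; with no added sugar → 19-1-2-2. Scheduled 13%. No special measure applies. → 13%.
Line C: bakery product → 19-1; chilled → 19-1-2; with added sugar → 19-1-2-1. Scheduled 28%. No special measure applies. → 28%.
Line D: non-alcoholic beverage → 19-3; in airtight containers → 19-3-1; with no added sugar → 19-3-1-1. Scheduled 3%. anti-dumping (Harrowgate, 19-3): +34%; total 3% + 34% = 37%. → 37%.
Sum: 24% + 13% + 28% + 37% = 102%.

102%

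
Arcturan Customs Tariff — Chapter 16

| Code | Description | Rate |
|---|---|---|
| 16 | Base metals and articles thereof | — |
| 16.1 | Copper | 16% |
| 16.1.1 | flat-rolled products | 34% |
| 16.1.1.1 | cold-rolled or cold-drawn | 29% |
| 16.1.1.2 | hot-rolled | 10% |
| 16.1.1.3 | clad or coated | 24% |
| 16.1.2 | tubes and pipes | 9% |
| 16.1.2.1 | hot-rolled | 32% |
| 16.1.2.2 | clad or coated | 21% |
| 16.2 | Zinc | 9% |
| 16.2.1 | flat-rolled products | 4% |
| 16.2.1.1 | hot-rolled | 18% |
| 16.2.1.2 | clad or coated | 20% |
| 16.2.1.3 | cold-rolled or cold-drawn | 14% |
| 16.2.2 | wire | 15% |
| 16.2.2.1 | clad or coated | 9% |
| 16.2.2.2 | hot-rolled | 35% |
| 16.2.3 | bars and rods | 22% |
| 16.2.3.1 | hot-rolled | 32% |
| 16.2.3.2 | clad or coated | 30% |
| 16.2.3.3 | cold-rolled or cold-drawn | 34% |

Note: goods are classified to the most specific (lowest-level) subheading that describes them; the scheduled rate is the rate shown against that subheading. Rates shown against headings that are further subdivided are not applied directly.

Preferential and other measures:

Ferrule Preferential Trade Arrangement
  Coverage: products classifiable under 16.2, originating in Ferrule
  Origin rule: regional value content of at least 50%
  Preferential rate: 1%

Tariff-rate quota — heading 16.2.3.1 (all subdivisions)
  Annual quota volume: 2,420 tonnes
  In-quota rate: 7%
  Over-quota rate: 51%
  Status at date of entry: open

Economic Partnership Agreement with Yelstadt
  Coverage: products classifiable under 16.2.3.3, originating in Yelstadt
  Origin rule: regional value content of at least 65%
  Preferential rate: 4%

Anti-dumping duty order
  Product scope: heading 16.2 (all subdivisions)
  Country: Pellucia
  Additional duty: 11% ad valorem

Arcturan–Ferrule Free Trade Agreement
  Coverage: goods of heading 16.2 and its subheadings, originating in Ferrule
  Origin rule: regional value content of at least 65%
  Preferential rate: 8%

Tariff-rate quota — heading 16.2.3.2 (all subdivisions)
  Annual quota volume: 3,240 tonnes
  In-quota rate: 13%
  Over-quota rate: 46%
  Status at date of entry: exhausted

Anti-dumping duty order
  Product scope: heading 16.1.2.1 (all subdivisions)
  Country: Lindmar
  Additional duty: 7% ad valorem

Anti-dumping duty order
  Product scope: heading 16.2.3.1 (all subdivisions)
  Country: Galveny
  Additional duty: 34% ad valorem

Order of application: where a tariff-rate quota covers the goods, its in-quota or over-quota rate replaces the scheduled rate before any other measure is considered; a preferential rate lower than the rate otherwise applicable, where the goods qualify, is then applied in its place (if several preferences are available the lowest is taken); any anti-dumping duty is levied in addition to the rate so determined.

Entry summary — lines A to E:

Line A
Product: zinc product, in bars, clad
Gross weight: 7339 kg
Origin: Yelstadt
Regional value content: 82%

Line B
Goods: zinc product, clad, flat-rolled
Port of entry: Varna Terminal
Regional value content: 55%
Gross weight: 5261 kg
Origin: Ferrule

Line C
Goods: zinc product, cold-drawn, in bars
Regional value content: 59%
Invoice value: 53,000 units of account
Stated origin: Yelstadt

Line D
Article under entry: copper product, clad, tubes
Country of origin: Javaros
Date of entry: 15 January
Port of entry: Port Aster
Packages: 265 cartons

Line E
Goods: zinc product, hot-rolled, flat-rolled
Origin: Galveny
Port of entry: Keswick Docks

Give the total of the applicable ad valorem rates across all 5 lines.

Line A: zinc → 16.2; in bars → 16.2.3; clad → 16.2.3.2. Scheduled 30%. quota on 16.2.3.2 exhausted → over-quota 46%; Yelstadt agreement on 16.2.3.3: 16.2.3.2 not covered. → 46%.
Line B: zinc → 16.2; flat-rolled → 16.2.1; clad → 16.2.1.2. Scheduled 20%. Ferrule agreement on 16.2: RVC ≥ 50% → 1% available; Ferrule agreement on 16.2: RVC < 65%; preferential 1%. → 1%.
Line C: zinc → 16.2; in bars → 16.2.3; cold-drawn → 16.2.3.3. Scheduled 34%. Yelstadt agreement on 16.2.3.3: RVC < 65%. → 34%.
Line D: copper → 16.1; tubes → 16.1.2; clad → 16.1.2.2. Scheduled 21%. No special measure applies. → 21%.
Line E: zinc → 16.2; flat-rolled → 16.2.1; hot-rolled → 16.2.1.1. Scheduled 18%. No special measure applies. → 18%.
Sum: 46% + 1% + 34% + 21% + 18% = 120%.

120%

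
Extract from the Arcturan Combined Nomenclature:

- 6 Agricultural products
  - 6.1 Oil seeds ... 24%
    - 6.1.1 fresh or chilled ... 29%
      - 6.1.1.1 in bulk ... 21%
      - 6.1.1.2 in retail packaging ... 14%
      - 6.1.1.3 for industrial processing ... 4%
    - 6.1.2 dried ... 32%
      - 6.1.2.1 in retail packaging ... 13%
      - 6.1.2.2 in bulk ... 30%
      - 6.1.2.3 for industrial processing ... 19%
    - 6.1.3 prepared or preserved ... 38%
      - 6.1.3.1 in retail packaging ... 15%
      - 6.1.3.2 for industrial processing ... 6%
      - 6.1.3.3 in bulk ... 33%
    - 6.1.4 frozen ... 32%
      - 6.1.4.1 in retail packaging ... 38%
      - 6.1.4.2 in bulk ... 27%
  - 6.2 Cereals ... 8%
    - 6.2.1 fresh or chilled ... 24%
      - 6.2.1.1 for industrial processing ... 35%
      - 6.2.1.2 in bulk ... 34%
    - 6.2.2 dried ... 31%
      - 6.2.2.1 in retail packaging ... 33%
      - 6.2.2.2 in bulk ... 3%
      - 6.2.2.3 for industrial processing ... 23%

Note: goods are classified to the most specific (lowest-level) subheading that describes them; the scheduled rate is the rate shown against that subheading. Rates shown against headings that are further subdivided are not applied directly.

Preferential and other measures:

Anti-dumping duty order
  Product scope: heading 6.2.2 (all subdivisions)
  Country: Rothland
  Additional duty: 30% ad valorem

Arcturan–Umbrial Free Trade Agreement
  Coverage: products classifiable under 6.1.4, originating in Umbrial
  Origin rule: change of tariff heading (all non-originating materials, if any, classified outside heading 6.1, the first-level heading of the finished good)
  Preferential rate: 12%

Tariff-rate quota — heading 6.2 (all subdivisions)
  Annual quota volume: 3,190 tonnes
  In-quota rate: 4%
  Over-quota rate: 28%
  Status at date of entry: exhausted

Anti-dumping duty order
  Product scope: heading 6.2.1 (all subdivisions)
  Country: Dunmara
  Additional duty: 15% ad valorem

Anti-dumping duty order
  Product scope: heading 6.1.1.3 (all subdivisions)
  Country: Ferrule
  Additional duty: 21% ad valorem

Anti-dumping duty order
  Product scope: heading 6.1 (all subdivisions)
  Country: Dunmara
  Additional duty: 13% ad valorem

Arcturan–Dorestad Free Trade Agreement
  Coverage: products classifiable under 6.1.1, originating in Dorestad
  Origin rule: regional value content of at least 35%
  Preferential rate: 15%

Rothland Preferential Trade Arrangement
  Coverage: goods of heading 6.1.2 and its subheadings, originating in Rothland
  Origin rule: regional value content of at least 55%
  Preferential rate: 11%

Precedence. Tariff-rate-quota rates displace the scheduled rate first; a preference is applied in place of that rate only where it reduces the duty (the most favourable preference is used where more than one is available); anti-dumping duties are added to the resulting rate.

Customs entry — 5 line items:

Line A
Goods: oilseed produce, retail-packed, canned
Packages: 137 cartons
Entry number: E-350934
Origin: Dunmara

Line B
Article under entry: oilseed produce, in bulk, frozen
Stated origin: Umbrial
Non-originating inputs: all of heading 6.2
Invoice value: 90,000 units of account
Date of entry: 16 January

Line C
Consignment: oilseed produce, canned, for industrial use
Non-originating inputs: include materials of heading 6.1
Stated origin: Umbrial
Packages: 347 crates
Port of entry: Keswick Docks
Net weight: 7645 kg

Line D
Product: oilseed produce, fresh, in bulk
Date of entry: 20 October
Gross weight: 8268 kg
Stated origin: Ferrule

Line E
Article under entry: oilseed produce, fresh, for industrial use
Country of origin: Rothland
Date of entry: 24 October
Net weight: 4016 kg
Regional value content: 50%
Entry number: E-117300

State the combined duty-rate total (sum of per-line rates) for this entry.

71%

Line A: oilseed → 6.1; canned → 6.1.3; retail-packed → 6.1.3.1. Scheduled 15%. anti-dumping (Dunmara, 6.1): +13%; total 15% + 13% = 28%. → 28%.
Line B: oilseed → 6.1; frozen → 6.1.4; in bulk → 6.1.4.2. Scheduled 27%. Umbrial agreement on 6.1.4: CTH met → 12% available; preferential 12%. → 12%.
Line C: oilseed → 6.1; canned → 6.1.3; for industrial use → 6.1.3.2. Scheduled 6%. Umbrial agreement on 6.1.4: 6.1.3.2 not covered. → 6%.
Line D: oilseed → 6.1; fresh → 6.1.1; in bulk → 6.1.1.1. Scheduled 21%. No special measure applies. → 21%.
Line E: oilseed → 6.1; fresh → 6.1.1; for industrial use → 6.1.1.3. Scheduled 4%. Rothland agreement on 6.1.2: 6.1.1.3 not covered. → 4%.
Sum: 28% + 12% + 6% + 21% + 4% = 71%.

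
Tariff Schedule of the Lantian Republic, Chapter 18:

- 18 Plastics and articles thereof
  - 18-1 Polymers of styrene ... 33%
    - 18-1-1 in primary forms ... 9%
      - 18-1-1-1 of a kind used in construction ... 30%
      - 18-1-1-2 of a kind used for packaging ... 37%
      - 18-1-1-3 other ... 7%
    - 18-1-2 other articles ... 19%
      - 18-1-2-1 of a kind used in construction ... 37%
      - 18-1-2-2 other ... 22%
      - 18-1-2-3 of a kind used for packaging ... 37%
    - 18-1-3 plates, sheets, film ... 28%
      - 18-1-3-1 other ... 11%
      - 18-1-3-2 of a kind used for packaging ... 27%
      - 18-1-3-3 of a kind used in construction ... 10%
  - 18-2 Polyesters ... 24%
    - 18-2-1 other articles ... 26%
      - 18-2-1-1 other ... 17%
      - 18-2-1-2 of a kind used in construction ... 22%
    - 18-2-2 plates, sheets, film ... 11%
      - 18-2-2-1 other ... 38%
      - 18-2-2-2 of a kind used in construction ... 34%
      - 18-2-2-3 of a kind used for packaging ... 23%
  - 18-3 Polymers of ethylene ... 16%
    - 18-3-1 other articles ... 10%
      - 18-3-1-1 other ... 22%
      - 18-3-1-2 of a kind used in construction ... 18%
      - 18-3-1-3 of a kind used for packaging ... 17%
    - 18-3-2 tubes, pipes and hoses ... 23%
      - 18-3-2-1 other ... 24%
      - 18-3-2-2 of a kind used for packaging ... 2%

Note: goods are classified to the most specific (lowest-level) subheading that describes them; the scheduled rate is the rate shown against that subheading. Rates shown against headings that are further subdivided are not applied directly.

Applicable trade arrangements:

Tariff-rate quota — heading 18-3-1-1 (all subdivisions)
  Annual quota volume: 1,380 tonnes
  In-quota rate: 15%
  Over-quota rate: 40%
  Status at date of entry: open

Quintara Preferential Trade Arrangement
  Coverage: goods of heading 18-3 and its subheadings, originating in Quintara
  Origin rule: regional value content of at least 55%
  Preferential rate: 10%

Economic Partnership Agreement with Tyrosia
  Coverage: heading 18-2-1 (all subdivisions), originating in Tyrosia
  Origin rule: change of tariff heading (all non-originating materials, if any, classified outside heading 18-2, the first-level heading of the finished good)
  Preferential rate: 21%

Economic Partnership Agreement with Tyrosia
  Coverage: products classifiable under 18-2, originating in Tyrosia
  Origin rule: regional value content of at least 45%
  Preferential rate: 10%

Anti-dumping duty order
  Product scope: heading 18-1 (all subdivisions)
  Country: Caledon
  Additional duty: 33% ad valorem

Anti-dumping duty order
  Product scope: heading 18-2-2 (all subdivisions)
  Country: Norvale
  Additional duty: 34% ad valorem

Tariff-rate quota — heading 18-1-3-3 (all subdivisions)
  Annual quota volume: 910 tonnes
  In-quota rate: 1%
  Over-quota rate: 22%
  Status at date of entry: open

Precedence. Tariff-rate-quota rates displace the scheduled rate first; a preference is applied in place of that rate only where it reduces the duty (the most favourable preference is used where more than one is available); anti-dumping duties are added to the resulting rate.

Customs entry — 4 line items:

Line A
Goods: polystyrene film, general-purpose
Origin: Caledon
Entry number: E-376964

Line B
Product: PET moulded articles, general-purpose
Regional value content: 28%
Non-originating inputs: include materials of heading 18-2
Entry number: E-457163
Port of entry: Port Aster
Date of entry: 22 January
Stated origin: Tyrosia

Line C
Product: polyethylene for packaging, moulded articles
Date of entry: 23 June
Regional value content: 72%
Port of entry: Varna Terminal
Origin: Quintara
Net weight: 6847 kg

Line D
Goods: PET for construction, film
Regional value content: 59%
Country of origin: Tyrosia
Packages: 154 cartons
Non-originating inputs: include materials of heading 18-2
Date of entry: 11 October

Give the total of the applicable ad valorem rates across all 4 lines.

81%

Line A: polystyrene → 18-1; film → 18-1-3; general-purpose → 18-1-3-1. Scheduled 11%. anti-dumping (Caledon, 18-1): +33%; total 11% + 33% = 44%. → 44%.
Line B: PET → 18-2; moulded articles → 18-2-1; general-purpose → 18-2-1-1. Scheduled 17%. Tyrosia agreement on 18-2-1: CTH not met; Tyrosia agreement on 18-2: RVC < 45%. → 17%.
Line C: polyethylene → 18-3; moulded articles → 18-3-1; for packaging → 18-3-1-3. Scheduled 17%. Quintara agreement on 18-3: RVC ≥ 55% → 10% available; preferential 10%. → 10%.
Line D: PET → 18-2; film → 18-2-2; for construction → 18-2-2-2. Scheduled 34%. Tyrosia agreement on 18-2-1: 18-2-2-2 not covered; Tyrosia agreement on 18-2: RVC ≥ 45% → 10% available; preferential 10%. → 10%.
Sum: 44% + 17% + 10% + 10% = 81%.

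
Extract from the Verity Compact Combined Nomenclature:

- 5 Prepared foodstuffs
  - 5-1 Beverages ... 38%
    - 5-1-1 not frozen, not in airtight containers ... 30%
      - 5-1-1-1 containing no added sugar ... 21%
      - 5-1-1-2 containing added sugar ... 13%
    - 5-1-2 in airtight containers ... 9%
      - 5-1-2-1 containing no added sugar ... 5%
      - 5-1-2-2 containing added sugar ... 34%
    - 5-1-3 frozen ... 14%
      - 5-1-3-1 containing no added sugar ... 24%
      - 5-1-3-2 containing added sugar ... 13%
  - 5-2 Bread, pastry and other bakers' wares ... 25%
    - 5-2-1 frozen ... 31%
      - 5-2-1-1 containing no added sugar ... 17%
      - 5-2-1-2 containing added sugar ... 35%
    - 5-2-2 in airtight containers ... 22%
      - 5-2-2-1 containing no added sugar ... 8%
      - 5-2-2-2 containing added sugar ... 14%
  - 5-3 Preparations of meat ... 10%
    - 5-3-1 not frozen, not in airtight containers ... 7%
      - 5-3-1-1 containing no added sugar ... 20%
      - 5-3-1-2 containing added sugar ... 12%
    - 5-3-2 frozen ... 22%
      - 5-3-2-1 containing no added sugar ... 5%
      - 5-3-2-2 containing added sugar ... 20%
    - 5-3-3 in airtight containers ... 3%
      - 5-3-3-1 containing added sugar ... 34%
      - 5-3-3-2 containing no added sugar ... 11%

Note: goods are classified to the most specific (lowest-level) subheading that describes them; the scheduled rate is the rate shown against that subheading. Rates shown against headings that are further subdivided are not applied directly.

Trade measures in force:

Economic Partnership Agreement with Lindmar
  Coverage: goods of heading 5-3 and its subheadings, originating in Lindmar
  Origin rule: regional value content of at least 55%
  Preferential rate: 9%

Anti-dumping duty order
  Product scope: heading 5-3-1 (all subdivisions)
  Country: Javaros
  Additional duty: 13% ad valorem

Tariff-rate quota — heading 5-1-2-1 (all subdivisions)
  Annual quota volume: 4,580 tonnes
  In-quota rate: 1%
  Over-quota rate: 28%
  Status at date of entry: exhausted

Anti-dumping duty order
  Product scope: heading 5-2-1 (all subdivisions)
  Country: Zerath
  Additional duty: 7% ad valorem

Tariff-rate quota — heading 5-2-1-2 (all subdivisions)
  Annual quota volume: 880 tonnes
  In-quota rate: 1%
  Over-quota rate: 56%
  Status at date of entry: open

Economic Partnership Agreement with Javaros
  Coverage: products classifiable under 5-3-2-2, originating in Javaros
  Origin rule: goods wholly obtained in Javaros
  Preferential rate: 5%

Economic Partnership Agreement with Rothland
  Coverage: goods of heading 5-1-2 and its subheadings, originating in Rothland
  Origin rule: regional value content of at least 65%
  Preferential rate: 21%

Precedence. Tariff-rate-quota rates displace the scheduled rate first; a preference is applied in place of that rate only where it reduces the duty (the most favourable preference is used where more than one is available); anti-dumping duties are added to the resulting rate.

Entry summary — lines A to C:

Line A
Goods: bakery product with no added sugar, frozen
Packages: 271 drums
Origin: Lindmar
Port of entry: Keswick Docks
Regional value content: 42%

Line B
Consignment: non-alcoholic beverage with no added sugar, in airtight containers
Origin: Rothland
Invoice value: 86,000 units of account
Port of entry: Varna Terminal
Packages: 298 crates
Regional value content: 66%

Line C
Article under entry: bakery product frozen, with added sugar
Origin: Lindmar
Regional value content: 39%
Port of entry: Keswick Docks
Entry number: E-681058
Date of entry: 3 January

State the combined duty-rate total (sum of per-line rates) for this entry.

Line A: bakery product → 5-2; frozen → 5-2-1; with no added sugar → 5-2-1-1. Scheduled 17%. Lindmar agreement on 5-3: 5-2-1-1 not covered. → 17%.
Line B: non-alcoholic beverage → 5-1; in airtight containers → 5-1-2; with no added sugar → 5-1-2-1. Scheduled 5%. quota on 5-1-2-1 exhausted → over-quota 28%; Rothland agreement on 5-1-2: RVC ≥ 65% → 21% available; preferential 21%. → 21%.
Line C: bakery product → 5-2; frozen → 5-2-1; with added sugar → 5-2-1-2. Scheduled 35%. quota on 5-2-1-2 open → in-quota 1%; Lindmar agreement on 5-3: 5-2-1-2 not covered. → 1%.
Sum: 17% + 21% + 1% = 39%.

39%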